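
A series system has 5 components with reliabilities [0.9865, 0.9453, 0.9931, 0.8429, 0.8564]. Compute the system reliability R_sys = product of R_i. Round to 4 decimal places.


Components: [0.9865, 0.9453, 0.9931, 0.8429, 0.8564]
After component 1 (R=0.9865): product = 0.9865
After component 2 (R=0.9453): product = 0.9325
After component 3 (R=0.9931): product = 0.9261
After component 4 (R=0.8429): product = 0.7806
After component 5 (R=0.8564): product = 0.6685
R_sys = 0.6685

0.6685


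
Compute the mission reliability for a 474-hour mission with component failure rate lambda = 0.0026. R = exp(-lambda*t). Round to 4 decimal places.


lambda = 0.0026
mission_time = 474
lambda * t = 0.0026 * 474 = 1.2324
R = exp(-1.2324)
R = 0.2916

0.2916


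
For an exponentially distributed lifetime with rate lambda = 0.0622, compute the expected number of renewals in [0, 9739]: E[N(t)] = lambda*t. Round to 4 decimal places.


lambda = 0.0622
t = 9739
E[N(t)] = lambda * t
E[N(t)] = 0.0622 * 9739
E[N(t)] = 605.7658

605.7658


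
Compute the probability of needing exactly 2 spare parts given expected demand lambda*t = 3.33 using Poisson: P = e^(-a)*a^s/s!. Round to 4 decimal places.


a = 3.33, s = 2
e^(-a) = e^(-3.33) = 0.0358
a^s = 3.33^2 = 11.0889
s! = 2
P = 0.0358 * 11.0889 / 2
P = 0.1985

0.1985


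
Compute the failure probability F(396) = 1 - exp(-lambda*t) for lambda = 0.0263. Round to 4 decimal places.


lambda = 0.0263, t = 396
lambda * t = 10.4148
exp(-10.4148) = 0.0
F(t) = 1 - 0.0
F(t) = 1.0

1.0


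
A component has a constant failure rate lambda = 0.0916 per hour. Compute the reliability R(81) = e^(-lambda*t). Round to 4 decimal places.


lambda = 0.0916
t = 81
lambda * t = 7.4196
R(t) = e^(-7.4196)
R(t) = 0.0006

0.0006


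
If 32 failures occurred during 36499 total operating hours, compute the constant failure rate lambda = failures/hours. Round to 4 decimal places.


failures = 32
total_hours = 36499
lambda = 32 / 36499
lambda = 0.0009

0.0009


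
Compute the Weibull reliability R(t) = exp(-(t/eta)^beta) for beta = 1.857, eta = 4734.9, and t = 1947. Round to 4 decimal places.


beta = 1.857, eta = 4734.9, t = 1947
t/eta = 1947 / 4734.9 = 0.4112
(t/eta)^beta = 0.4112^1.857 = 0.192
R(t) = exp(-0.192)
R(t) = 0.8253

0.8253


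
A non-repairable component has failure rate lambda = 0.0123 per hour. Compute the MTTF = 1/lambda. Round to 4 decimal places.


lambda = 0.0123
MTTF = 1 / 0.0123
MTTF = 81.3008

81.3008


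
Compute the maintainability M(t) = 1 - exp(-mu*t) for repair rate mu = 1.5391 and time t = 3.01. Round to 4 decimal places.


mu = 1.5391, t = 3.01
mu * t = 1.5391 * 3.01 = 4.6327
exp(-4.6327) = 0.0097
M(t) = 1 - 0.0097
M(t) = 0.9903

0.9903


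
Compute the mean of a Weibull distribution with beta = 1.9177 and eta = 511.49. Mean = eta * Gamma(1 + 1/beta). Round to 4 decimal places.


beta = 1.9177, eta = 511.49
1/beta = 0.5215
1 + 1/beta = 1.5215
Gamma(1.5215) = 0.8871
Mean = 511.49 * 0.8871
Mean = 453.7483

453.7483


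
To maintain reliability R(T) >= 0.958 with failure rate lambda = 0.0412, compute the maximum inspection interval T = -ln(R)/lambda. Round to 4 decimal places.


R_target = 0.958
lambda = 0.0412
-ln(0.958) = 0.0429
T = 0.0429 / 0.0412
T = 1.0414

1.0414


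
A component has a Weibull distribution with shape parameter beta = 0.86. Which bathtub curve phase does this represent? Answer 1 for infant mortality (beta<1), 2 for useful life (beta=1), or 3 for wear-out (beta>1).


beta = 0.86
Compare beta to 1:
beta < 1 => infant mortality (phase 1)
beta = 1 => useful life (phase 2)
beta > 1 => wear-out (phase 3)
Since beta = 0.86, this is infant mortality (decreasing failure rate)
Phase = 1

1


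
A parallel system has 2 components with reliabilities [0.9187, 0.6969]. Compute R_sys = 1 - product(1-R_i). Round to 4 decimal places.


Components: [0.9187, 0.6969]
(1 - 0.9187) = 0.0813, running product = 0.0813
(1 - 0.6969) = 0.3031, running product = 0.0246
Product of (1-R_i) = 0.0246
R_sys = 1 - 0.0246 = 0.9754

0.9754


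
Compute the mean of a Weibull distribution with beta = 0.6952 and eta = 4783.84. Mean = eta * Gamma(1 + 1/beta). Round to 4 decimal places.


beta = 0.6952, eta = 4783.84
1/beta = 1.4384
1 + 1/beta = 2.4384
Gamma(2.4384) = 1.2742
Mean = 4783.84 * 1.2742
Mean = 6095.6488

6095.6488


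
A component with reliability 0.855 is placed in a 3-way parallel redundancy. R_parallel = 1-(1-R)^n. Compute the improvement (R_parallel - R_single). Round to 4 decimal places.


R_single = 0.855, n = 3
1 - R_single = 0.145
(1 - R_single)^n = 0.145^3 = 0.003
R_parallel = 1 - 0.003 = 0.997
Improvement = 0.997 - 0.855
Improvement = 0.142

0.142


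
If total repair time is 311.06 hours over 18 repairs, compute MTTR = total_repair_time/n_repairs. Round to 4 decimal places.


total_repair_time = 311.06
n_repairs = 18
MTTR = 311.06 / 18
MTTR = 17.2811

17.2811


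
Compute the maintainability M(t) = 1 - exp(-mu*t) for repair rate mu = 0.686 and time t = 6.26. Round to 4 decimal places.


mu = 0.686, t = 6.26
mu * t = 0.686 * 6.26 = 4.2944
exp(-4.2944) = 0.0136
M(t) = 1 - 0.0136
M(t) = 0.9864

0.9864


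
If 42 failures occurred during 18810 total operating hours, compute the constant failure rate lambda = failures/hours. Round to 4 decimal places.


failures = 42
total_hours = 18810
lambda = 42 / 18810
lambda = 0.0022

0.0022


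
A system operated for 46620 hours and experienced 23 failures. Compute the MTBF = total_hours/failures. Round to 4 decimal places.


total_hours = 46620
failures = 23
MTBF = 46620 / 23
MTBF = 2026.9565

2026.9565


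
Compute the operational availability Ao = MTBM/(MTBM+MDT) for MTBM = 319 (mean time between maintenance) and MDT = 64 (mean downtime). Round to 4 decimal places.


MTBM = 319
MDT = 64
MTBM + MDT = 383
Ao = 319 / 383
Ao = 0.8329

0.8329


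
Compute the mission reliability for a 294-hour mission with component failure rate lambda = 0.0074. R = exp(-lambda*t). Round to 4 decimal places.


lambda = 0.0074
mission_time = 294
lambda * t = 0.0074 * 294 = 2.1756
R = exp(-2.1756)
R = 0.1135

0.1135


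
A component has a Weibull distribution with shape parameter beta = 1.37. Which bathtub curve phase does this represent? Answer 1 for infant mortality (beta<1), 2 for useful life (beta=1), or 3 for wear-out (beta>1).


beta = 1.37
Compare beta to 1:
beta < 1 => infant mortality (phase 1)
beta = 1 => useful life (phase 2)
beta > 1 => wear-out (phase 3)
Since beta = 1.37, this is wear-out (increasing failure rate)
Phase = 3

3


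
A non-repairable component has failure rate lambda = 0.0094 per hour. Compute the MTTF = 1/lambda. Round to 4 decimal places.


lambda = 0.0094
MTTF = 1 / 0.0094
MTTF = 106.383

106.383


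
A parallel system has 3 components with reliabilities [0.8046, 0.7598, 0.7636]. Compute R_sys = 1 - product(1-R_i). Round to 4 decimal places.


Components: [0.8046, 0.7598, 0.7636]
(1 - 0.8046) = 0.1954, running product = 0.1954
(1 - 0.7598) = 0.2402, running product = 0.0469
(1 - 0.7636) = 0.2364, running product = 0.0111
Product of (1-R_i) = 0.0111
R_sys = 1 - 0.0111 = 0.9889

0.9889


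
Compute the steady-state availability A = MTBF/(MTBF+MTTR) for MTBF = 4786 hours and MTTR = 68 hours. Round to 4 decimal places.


MTBF = 4786
MTTR = 68
MTBF + MTTR = 4854
A = 4786 / 4854
A = 0.986

0.986


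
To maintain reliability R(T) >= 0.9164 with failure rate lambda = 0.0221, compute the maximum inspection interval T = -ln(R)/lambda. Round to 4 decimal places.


R_target = 0.9164
lambda = 0.0221
-ln(0.9164) = 0.0873
T = 0.0873 / 0.0221
T = 3.9503

3.9503


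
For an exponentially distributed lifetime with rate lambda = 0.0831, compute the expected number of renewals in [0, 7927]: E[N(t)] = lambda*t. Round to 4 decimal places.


lambda = 0.0831
t = 7927
E[N(t)] = lambda * t
E[N(t)] = 0.0831 * 7927
E[N(t)] = 658.7337

658.7337


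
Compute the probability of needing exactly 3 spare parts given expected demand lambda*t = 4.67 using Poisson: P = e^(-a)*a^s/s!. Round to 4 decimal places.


a = 4.67, s = 3
e^(-a) = e^(-4.67) = 0.0094
a^s = 4.67^3 = 101.8476
s! = 6
P = 0.0094 * 101.8476 / 6
P = 0.1591

0.1591


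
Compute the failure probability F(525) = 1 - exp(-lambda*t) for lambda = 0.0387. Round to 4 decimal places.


lambda = 0.0387, t = 525
lambda * t = 20.3175
exp(-20.3175) = 0.0
F(t) = 1 - 0.0
F(t) = 1.0

1.0


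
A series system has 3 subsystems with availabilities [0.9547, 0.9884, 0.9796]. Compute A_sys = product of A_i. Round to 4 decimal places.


Subsystems: [0.9547, 0.9884, 0.9796]
After subsystem 1 (A=0.9547): product = 0.9547
After subsystem 2 (A=0.9884): product = 0.9436
After subsystem 3 (A=0.9796): product = 0.9244
A_sys = 0.9244

0.9244


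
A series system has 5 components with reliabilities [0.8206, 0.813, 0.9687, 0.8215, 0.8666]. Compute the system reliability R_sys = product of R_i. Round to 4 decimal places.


Components: [0.8206, 0.813, 0.9687, 0.8215, 0.8666]
After component 1 (R=0.8206): product = 0.8206
After component 2 (R=0.813): product = 0.6671
After component 3 (R=0.9687): product = 0.6463
After component 4 (R=0.8215): product = 0.5309
After component 5 (R=0.8666): product = 0.4601
R_sys = 0.4601

0.4601


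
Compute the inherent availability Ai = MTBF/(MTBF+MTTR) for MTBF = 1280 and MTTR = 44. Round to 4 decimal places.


MTBF = 1280
MTTR = 44
MTBF + MTTR = 1324
Ai = 1280 / 1324
Ai = 0.9668

0.9668


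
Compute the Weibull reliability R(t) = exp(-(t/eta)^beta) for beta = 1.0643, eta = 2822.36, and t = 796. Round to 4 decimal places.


beta = 1.0643, eta = 2822.36, t = 796
t/eta = 796 / 2822.36 = 0.282
(t/eta)^beta = 0.282^1.0643 = 0.26
R(t) = exp(-0.26)
R(t) = 0.7711

0.7711


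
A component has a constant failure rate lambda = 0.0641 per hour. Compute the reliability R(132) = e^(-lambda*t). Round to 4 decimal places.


lambda = 0.0641
t = 132
lambda * t = 8.4612
R(t) = e^(-8.4612)
R(t) = 0.0002

0.0002


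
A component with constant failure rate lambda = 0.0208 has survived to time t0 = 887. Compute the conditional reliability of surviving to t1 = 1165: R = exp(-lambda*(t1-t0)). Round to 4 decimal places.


lambda = 0.0208
t0 = 887, t1 = 1165
t1 - t0 = 278
lambda * (t1-t0) = 0.0208 * 278 = 5.7824
R = exp(-5.7824)
R = 0.0031

0.0031


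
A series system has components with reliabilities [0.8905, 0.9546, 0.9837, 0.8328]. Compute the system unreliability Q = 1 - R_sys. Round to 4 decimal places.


Components: [0.8905, 0.9546, 0.9837, 0.8328]
After component 1: product = 0.8905
After component 2: product = 0.8501
After component 3: product = 0.8362
After component 4: product = 0.6964
R_sys = 0.6964
Q = 1 - 0.6964 = 0.3036

0.3036


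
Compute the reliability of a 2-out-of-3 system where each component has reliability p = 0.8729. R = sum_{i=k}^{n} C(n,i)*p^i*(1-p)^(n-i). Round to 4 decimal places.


k = 2, n = 3, p = 0.8729
i=2: C(3,2)=3 * 0.8729^2 * 0.1271^1 = 0.2905
i=3: C(3,3)=1 * 0.8729^3 * 0.1271^0 = 0.6651
R = sum of terms = 0.9556

0.9556


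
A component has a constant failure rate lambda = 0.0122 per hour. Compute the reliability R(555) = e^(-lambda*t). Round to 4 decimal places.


lambda = 0.0122
t = 555
lambda * t = 6.771
R(t) = e^(-6.771)
R(t) = 0.0011

0.0011


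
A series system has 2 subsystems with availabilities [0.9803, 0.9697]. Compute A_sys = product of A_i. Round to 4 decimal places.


Subsystems: [0.9803, 0.9697]
After subsystem 1 (A=0.9803): product = 0.9803
After subsystem 2 (A=0.9697): product = 0.9506
A_sys = 0.9506

0.9506


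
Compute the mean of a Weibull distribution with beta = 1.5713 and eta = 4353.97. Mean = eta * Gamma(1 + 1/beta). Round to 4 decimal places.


beta = 1.5713, eta = 4353.97
1/beta = 0.6364
1 + 1/beta = 1.6364
Gamma(1.6364) = 0.8981
Mean = 4353.97 * 0.8981
Mean = 3910.4405

3910.4405


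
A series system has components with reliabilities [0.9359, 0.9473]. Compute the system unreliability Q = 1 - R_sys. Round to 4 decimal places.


Components: [0.9359, 0.9473]
After component 1: product = 0.9359
After component 2: product = 0.8866
R_sys = 0.8866
Q = 1 - 0.8866 = 0.1134

0.1134


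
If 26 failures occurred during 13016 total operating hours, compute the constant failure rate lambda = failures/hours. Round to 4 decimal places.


failures = 26
total_hours = 13016
lambda = 26 / 13016
lambda = 0.002

0.002


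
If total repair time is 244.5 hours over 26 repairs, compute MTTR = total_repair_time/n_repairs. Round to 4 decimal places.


total_repair_time = 244.5
n_repairs = 26
MTTR = 244.5 / 26
MTTR = 9.4038

9.4038


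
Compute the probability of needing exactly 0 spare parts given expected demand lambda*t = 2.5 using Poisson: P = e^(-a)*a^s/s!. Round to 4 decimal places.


a = 2.5, s = 0
e^(-a) = e^(-2.5) = 0.0821
a^s = 2.5^0 = 1.0
s! = 1
P = 0.0821 * 1.0 / 1
P = 0.0821

0.0821


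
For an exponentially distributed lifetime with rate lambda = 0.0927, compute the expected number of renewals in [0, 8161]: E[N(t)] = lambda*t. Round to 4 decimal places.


lambda = 0.0927
t = 8161
E[N(t)] = lambda * t
E[N(t)] = 0.0927 * 8161
E[N(t)] = 756.5247

756.5247


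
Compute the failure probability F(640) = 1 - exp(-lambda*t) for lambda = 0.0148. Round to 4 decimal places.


lambda = 0.0148, t = 640
lambda * t = 9.472
exp(-9.472) = 0.0001
F(t) = 1 - 0.0001
F(t) = 0.9999

0.9999


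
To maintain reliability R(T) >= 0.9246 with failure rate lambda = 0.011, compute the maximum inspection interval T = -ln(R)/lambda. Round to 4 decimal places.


R_target = 0.9246
lambda = 0.011
-ln(0.9246) = 0.0784
T = 0.0784 / 0.011
T = 7.1267

7.1267


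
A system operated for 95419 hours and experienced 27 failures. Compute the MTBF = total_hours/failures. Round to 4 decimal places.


total_hours = 95419
failures = 27
MTBF = 95419 / 27
MTBF = 3534.037

3534.037


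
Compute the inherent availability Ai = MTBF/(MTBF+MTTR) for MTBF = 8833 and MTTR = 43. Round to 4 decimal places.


MTBF = 8833
MTTR = 43
MTBF + MTTR = 8876
Ai = 8833 / 8876
Ai = 0.9952

0.9952


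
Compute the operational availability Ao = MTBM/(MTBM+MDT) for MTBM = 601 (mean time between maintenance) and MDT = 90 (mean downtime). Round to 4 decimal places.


MTBM = 601
MDT = 90
MTBM + MDT = 691
Ao = 601 / 691
Ao = 0.8698

0.8698


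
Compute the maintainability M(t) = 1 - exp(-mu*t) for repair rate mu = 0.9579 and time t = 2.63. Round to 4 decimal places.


mu = 0.9579, t = 2.63
mu * t = 0.9579 * 2.63 = 2.5193
exp(-2.5193) = 0.0805
M(t) = 1 - 0.0805
M(t) = 0.9195

0.9195


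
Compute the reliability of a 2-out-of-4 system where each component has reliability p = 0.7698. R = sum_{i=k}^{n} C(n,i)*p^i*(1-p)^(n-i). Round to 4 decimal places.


k = 2, n = 4, p = 0.7698
i=2: C(4,2)=6 * 0.7698^2 * 0.2302^2 = 0.1884
i=3: C(4,3)=4 * 0.7698^3 * 0.2302^1 = 0.42
i=4: C(4,4)=1 * 0.7698^4 * 0.2302^0 = 0.3512
R = sum of terms = 0.9596

0.9596


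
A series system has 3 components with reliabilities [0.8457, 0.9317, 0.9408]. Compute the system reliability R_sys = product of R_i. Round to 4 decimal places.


Components: [0.8457, 0.9317, 0.9408]
After component 1 (R=0.8457): product = 0.8457
After component 2 (R=0.9317): product = 0.7879
After component 3 (R=0.9408): product = 0.7413
R_sys = 0.7413

0.7413


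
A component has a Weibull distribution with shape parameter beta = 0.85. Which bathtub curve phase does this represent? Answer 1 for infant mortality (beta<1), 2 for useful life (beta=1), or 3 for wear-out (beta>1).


beta = 0.85
Compare beta to 1:
beta < 1 => infant mortality (phase 1)
beta = 1 => useful life (phase 2)
beta > 1 => wear-out (phase 3)
Since beta = 0.85, this is infant mortality (decreasing failure rate)
Phase = 1

1


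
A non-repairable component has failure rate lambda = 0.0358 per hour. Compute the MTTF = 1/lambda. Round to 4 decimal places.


lambda = 0.0358
MTTF = 1 / 0.0358
MTTF = 27.933

27.933


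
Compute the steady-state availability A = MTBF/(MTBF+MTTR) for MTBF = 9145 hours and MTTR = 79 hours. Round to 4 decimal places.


MTBF = 9145
MTTR = 79
MTBF + MTTR = 9224
A = 9145 / 9224
A = 0.9914

0.9914


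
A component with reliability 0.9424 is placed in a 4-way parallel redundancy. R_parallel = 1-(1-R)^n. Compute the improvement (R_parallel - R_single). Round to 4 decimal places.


R_single = 0.9424, n = 4
1 - R_single = 0.0576
(1 - R_single)^n = 0.0576^4 = 0.0
R_parallel = 1 - 0.0 = 1.0
Improvement = 1.0 - 0.9424
Improvement = 0.0576

0.0576


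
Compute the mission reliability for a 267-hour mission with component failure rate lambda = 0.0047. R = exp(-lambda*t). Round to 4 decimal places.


lambda = 0.0047
mission_time = 267
lambda * t = 0.0047 * 267 = 1.2549
R = exp(-1.2549)
R = 0.2851

0.2851


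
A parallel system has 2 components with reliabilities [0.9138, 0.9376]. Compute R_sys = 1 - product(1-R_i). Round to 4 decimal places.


Components: [0.9138, 0.9376]
(1 - 0.9138) = 0.0862, running product = 0.0862
(1 - 0.9376) = 0.0624, running product = 0.0054
Product of (1-R_i) = 0.0054
R_sys = 1 - 0.0054 = 0.9946

0.9946


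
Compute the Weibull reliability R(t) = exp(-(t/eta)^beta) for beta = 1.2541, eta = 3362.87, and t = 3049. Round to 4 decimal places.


beta = 1.2541, eta = 3362.87, t = 3049
t/eta = 3049 / 3362.87 = 0.9067
(t/eta)^beta = 0.9067^1.2541 = 0.8844
R(t) = exp(-0.8844)
R(t) = 0.413

0.413


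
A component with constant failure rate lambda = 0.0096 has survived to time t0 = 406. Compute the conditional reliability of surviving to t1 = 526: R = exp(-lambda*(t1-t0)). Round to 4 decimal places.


lambda = 0.0096
t0 = 406, t1 = 526
t1 - t0 = 120
lambda * (t1-t0) = 0.0096 * 120 = 1.152
R = exp(-1.152)
R = 0.316

0.316


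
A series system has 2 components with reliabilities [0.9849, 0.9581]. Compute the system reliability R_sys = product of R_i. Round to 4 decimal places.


Components: [0.9849, 0.9581]
After component 1 (R=0.9849): product = 0.9849
After component 2 (R=0.9581): product = 0.9436
R_sys = 0.9436

0.9436


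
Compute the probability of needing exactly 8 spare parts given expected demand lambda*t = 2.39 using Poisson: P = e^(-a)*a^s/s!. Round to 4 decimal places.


a = 2.39, s = 8
e^(-a) = e^(-2.39) = 0.0916
a^s = 2.39^8 = 1064.592
s! = 40320
P = 0.0916 * 1064.592 / 40320
P = 0.0024

0.0024


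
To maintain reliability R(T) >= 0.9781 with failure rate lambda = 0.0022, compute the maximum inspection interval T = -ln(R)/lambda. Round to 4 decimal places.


R_target = 0.9781
lambda = 0.0022
-ln(0.9781) = 0.0221
T = 0.0221 / 0.0022
T = 10.0652

10.0652


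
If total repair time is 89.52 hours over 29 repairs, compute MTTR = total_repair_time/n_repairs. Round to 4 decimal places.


total_repair_time = 89.52
n_repairs = 29
MTTR = 89.52 / 29
MTTR = 3.0869

3.0869


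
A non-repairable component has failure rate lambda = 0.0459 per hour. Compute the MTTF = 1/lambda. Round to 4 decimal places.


lambda = 0.0459
MTTF = 1 / 0.0459
MTTF = 21.7865

21.7865


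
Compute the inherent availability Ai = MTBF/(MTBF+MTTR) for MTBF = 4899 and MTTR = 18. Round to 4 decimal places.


MTBF = 4899
MTTR = 18
MTBF + MTTR = 4917
Ai = 4899 / 4917
Ai = 0.9963

0.9963


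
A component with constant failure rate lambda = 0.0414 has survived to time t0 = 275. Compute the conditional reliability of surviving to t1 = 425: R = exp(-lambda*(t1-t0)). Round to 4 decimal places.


lambda = 0.0414
t0 = 275, t1 = 425
t1 - t0 = 150
lambda * (t1-t0) = 0.0414 * 150 = 6.21
R = exp(-6.21)
R = 0.002

0.002


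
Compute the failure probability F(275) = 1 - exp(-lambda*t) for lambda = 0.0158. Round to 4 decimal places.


lambda = 0.0158, t = 275
lambda * t = 4.345
exp(-4.345) = 0.013
F(t) = 1 - 0.013
F(t) = 0.987

0.987


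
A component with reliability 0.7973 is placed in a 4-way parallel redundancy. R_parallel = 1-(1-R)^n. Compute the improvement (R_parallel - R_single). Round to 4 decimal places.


R_single = 0.7973, n = 4
1 - R_single = 0.2027
(1 - R_single)^n = 0.2027^4 = 0.0017
R_parallel = 1 - 0.0017 = 0.9983
Improvement = 0.9983 - 0.7973
Improvement = 0.201

0.201


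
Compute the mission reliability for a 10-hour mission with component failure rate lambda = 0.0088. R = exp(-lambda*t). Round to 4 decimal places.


lambda = 0.0088
mission_time = 10
lambda * t = 0.0088 * 10 = 0.088
R = exp(-0.088)
R = 0.9158

0.9158


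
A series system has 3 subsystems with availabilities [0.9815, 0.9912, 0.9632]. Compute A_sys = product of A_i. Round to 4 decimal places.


Subsystems: [0.9815, 0.9912, 0.9632]
After subsystem 1 (A=0.9815): product = 0.9815
After subsystem 2 (A=0.9912): product = 0.9729
After subsystem 3 (A=0.9632): product = 0.9371
A_sys = 0.9371

0.9371


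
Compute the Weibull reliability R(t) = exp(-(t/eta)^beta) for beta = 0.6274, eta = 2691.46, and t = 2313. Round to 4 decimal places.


beta = 0.6274, eta = 2691.46, t = 2313
t/eta = 2313 / 2691.46 = 0.8594
(t/eta)^beta = 0.8594^0.6274 = 0.9093
R(t) = exp(-0.9093)
R(t) = 0.4028

0.4028


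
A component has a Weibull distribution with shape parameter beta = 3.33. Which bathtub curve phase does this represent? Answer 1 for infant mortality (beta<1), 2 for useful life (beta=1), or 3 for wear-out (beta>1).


beta = 3.33
Compare beta to 1:
beta < 1 => infant mortality (phase 1)
beta = 1 => useful life (phase 2)
beta > 1 => wear-out (phase 3)
Since beta = 3.33, this is wear-out (increasing failure rate)
Phase = 3

3


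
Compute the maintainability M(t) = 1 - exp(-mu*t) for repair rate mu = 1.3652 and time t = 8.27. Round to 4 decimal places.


mu = 1.3652, t = 8.27
mu * t = 1.3652 * 8.27 = 11.2902
exp(-11.2902) = 0.0
M(t) = 1 - 0.0
M(t) = 1.0

1.0


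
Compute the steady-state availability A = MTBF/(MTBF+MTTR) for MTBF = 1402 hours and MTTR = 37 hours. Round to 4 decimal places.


MTBF = 1402
MTTR = 37
MTBF + MTTR = 1439
A = 1402 / 1439
A = 0.9743

0.9743


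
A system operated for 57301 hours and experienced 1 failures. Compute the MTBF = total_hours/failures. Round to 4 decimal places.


total_hours = 57301
failures = 1
MTBF = 57301 / 1
MTBF = 57301.0

57301.0


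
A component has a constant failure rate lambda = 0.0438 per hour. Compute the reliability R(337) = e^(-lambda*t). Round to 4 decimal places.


lambda = 0.0438
t = 337
lambda * t = 14.7606
R(t) = e^(-14.7606)
R(t) = 0.0

0.0


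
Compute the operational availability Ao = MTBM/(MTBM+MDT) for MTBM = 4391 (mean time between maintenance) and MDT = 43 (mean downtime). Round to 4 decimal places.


MTBM = 4391
MDT = 43
MTBM + MDT = 4434
Ao = 4391 / 4434
Ao = 0.9903

0.9903


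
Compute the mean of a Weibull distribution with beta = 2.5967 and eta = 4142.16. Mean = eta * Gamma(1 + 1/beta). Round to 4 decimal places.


beta = 2.5967, eta = 4142.16
1/beta = 0.3851
1 + 1/beta = 1.3851
Gamma(1.3851) = 0.8882
Mean = 4142.16 * 0.8882
Mean = 3678.9712

3678.9712


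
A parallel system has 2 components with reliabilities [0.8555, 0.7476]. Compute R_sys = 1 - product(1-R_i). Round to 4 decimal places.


Components: [0.8555, 0.7476]
(1 - 0.8555) = 0.1445, running product = 0.1445
(1 - 0.7476) = 0.2524, running product = 0.0365
Product of (1-R_i) = 0.0365
R_sys = 1 - 0.0365 = 0.9635

0.9635


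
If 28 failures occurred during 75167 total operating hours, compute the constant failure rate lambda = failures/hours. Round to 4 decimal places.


failures = 28
total_hours = 75167
lambda = 28 / 75167
lambda = 0.0004

0.0004


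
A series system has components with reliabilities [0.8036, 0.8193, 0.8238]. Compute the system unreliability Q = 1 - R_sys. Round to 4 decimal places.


Components: [0.8036, 0.8193, 0.8238]
After component 1: product = 0.8036
After component 2: product = 0.6584
After component 3: product = 0.5424
R_sys = 0.5424
Q = 1 - 0.5424 = 0.4576

0.4576


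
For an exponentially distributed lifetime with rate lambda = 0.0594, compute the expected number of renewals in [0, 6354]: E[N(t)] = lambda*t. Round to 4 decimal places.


lambda = 0.0594
t = 6354
E[N(t)] = lambda * t
E[N(t)] = 0.0594 * 6354
E[N(t)] = 377.4276

377.4276


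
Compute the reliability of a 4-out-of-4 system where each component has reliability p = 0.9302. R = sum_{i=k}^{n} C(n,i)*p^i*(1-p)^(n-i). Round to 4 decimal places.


k = 4, n = 4, p = 0.9302
i=4: C(4,4)=1 * 0.9302^4 * 0.0698^0 = 0.7487
R = sum of terms = 0.7487

0.7487


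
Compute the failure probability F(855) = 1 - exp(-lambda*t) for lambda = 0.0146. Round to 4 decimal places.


lambda = 0.0146, t = 855
lambda * t = 12.483
exp(-12.483) = 0.0
F(t) = 1 - 0.0
F(t) = 1.0

1.0


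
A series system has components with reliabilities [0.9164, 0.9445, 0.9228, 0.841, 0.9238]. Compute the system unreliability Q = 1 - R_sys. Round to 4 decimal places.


Components: [0.9164, 0.9445, 0.9228, 0.841, 0.9238]
After component 1: product = 0.9164
After component 2: product = 0.8655
After component 3: product = 0.7987
After component 4: product = 0.6717
After component 5: product = 0.6205
R_sys = 0.6205
Q = 1 - 0.6205 = 0.3795

0.3795


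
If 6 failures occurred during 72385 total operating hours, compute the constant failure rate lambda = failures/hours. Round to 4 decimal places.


failures = 6
total_hours = 72385
lambda = 6 / 72385
lambda = 0.0001

0.0001


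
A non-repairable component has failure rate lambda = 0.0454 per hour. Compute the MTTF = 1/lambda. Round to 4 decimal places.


lambda = 0.0454
MTTF = 1 / 0.0454
MTTF = 22.0264

22.0264


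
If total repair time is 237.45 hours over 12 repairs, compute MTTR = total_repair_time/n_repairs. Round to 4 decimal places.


total_repair_time = 237.45
n_repairs = 12
MTTR = 237.45 / 12
MTTR = 19.7875

19.7875


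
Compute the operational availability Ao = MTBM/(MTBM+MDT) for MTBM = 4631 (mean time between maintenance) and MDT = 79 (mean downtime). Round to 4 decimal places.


MTBM = 4631
MDT = 79
MTBM + MDT = 4710
Ao = 4631 / 4710
Ao = 0.9832

0.9832


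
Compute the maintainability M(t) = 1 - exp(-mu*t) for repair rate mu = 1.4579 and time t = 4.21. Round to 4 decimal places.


mu = 1.4579, t = 4.21
mu * t = 1.4579 * 4.21 = 6.1378
exp(-6.1378) = 0.0022
M(t) = 1 - 0.0022
M(t) = 0.9978

0.9978


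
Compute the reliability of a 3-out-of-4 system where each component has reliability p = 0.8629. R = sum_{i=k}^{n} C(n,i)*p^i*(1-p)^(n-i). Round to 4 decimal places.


k = 3, n = 4, p = 0.8629
i=3: C(4,3)=4 * 0.8629^3 * 0.1371^1 = 0.3524
i=4: C(4,4)=1 * 0.8629^4 * 0.1371^0 = 0.5544
R = sum of terms = 0.9068

0.9068


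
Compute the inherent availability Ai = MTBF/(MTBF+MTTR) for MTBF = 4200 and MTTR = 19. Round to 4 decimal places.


MTBF = 4200
MTTR = 19
MTBF + MTTR = 4219
Ai = 4200 / 4219
Ai = 0.9955

0.9955


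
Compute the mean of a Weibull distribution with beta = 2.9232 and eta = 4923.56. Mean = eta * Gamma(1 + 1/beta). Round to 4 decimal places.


beta = 2.9232, eta = 4923.56
1/beta = 0.3421
1 + 1/beta = 1.3421
Gamma(1.3421) = 0.892
Mean = 4923.56 * 0.892
Mean = 4391.7413

4391.7413


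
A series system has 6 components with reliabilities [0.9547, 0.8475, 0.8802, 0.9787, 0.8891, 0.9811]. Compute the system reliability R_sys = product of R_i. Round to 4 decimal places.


Components: [0.9547, 0.8475, 0.8802, 0.9787, 0.8891, 0.9811]
After component 1 (R=0.9547): product = 0.9547
After component 2 (R=0.8475): product = 0.8091
After component 3 (R=0.8802): product = 0.7122
After component 4 (R=0.9787): product = 0.697
After component 5 (R=0.8891): product = 0.6197
After component 6 (R=0.9811): product = 0.608
R_sys = 0.608

0.608


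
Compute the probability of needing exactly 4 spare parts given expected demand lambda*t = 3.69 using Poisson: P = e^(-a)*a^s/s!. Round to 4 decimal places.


a = 3.69, s = 4
e^(-a) = e^(-3.69) = 0.025
a^s = 3.69^4 = 185.3982
s! = 24
P = 0.025 * 185.3982 / 24
P = 0.1929

0.1929


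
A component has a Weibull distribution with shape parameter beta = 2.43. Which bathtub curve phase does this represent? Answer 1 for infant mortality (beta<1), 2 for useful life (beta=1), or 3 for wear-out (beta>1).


beta = 2.43
Compare beta to 1:
beta < 1 => infant mortality (phase 1)
beta = 1 => useful life (phase 2)
beta > 1 => wear-out (phase 3)
Since beta = 2.43, this is wear-out (increasing failure rate)
Phase = 3

3


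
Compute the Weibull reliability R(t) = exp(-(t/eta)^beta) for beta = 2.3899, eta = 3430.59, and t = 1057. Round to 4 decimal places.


beta = 2.3899, eta = 3430.59, t = 1057
t/eta = 1057 / 3430.59 = 0.3081
(t/eta)^beta = 0.3081^2.3899 = 0.06
R(t) = exp(-0.06)
R(t) = 0.9418

0.9418


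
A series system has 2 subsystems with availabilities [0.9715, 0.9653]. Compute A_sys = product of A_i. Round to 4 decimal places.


Subsystems: [0.9715, 0.9653]
After subsystem 1 (A=0.9715): product = 0.9715
After subsystem 2 (A=0.9653): product = 0.9378
A_sys = 0.9378

0.9378


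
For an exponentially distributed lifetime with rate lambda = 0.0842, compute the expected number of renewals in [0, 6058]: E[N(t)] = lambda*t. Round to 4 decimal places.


lambda = 0.0842
t = 6058
E[N(t)] = lambda * t
E[N(t)] = 0.0842 * 6058
E[N(t)] = 510.0836

510.0836


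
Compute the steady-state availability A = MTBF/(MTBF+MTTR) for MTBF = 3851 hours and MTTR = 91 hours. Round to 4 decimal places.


MTBF = 3851
MTTR = 91
MTBF + MTTR = 3942
A = 3851 / 3942
A = 0.9769

0.9769


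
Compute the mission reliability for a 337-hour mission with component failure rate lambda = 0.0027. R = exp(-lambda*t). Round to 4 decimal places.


lambda = 0.0027
mission_time = 337
lambda * t = 0.0027 * 337 = 0.9099
R = exp(-0.9099)
R = 0.4026

0.4026


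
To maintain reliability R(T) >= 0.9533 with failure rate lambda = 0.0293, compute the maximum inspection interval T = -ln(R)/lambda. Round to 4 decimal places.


R_target = 0.9533
lambda = 0.0293
-ln(0.9533) = 0.0478
T = 0.0478 / 0.0293
T = 1.6323

1.6323


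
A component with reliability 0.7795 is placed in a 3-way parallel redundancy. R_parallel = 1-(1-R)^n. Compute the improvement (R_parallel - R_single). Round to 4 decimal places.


R_single = 0.7795, n = 3
1 - R_single = 0.2205
(1 - R_single)^n = 0.2205^3 = 0.0107
R_parallel = 1 - 0.0107 = 0.9893
Improvement = 0.9893 - 0.7795
Improvement = 0.2098

0.2098


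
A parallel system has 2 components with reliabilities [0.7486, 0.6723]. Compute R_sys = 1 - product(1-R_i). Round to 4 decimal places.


Components: [0.7486, 0.6723]
(1 - 0.7486) = 0.2514, running product = 0.2514
(1 - 0.6723) = 0.3277, running product = 0.0824
Product of (1-R_i) = 0.0824
R_sys = 1 - 0.0824 = 0.9176

0.9176


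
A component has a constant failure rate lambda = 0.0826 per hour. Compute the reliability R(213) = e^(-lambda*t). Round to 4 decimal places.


lambda = 0.0826
t = 213
lambda * t = 17.5938
R(t) = e^(-17.5938)
R(t) = 0.0

0.0


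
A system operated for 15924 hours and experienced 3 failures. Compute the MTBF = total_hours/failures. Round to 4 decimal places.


total_hours = 15924
failures = 3
MTBF = 15924 / 3
MTBF = 5308.0

5308.0


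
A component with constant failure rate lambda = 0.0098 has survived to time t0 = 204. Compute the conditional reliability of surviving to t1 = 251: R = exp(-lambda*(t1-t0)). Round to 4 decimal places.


lambda = 0.0098
t0 = 204, t1 = 251
t1 - t0 = 47
lambda * (t1-t0) = 0.0098 * 47 = 0.4606
R = exp(-0.4606)
R = 0.6309

0.6309


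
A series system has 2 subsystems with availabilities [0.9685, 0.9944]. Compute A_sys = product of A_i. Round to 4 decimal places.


Subsystems: [0.9685, 0.9944]
After subsystem 1 (A=0.9685): product = 0.9685
After subsystem 2 (A=0.9944): product = 0.9631
A_sys = 0.9631

0.9631


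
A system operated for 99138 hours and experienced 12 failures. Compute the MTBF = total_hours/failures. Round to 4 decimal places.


total_hours = 99138
failures = 12
MTBF = 99138 / 12
MTBF = 8261.5

8261.5


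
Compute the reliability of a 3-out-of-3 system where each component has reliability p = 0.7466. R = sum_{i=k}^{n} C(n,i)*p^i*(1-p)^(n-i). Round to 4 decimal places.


k = 3, n = 3, p = 0.7466
i=3: C(3,3)=1 * 0.7466^3 * 0.2534^0 = 0.4162
R = sum of terms = 0.4162

0.4162


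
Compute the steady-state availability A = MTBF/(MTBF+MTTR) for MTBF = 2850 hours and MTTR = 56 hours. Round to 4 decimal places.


MTBF = 2850
MTTR = 56
MTBF + MTTR = 2906
A = 2850 / 2906
A = 0.9807

0.9807


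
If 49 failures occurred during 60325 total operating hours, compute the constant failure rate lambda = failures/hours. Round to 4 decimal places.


failures = 49
total_hours = 60325
lambda = 49 / 60325
lambda = 0.0008

0.0008


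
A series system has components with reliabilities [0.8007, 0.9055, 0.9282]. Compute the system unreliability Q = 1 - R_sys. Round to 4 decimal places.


Components: [0.8007, 0.9055, 0.9282]
After component 1: product = 0.8007
After component 2: product = 0.725
After component 3: product = 0.673
R_sys = 0.673
Q = 1 - 0.673 = 0.327

0.327


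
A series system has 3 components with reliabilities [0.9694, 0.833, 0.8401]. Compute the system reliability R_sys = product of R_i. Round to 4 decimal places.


Components: [0.9694, 0.833, 0.8401]
After component 1 (R=0.9694): product = 0.9694
After component 2 (R=0.833): product = 0.8075
After component 3 (R=0.8401): product = 0.6784
R_sys = 0.6784

0.6784


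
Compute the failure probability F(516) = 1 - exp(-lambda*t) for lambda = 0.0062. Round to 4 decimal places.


lambda = 0.0062, t = 516
lambda * t = 3.1992
exp(-3.1992) = 0.0408
F(t) = 1 - 0.0408
F(t) = 0.9592

0.9592


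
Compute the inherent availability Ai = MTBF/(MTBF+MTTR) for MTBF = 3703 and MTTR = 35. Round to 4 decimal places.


MTBF = 3703
MTTR = 35
MTBF + MTTR = 3738
Ai = 3703 / 3738
Ai = 0.9906

0.9906


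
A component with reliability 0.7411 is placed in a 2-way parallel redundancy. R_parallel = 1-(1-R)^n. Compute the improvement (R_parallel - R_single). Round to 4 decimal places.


R_single = 0.7411, n = 2
1 - R_single = 0.2589
(1 - R_single)^n = 0.2589^2 = 0.067
R_parallel = 1 - 0.067 = 0.933
Improvement = 0.933 - 0.7411
Improvement = 0.1919

0.1919


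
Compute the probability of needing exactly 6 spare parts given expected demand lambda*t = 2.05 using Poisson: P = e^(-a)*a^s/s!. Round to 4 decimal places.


a = 2.05, s = 6
e^(-a) = e^(-2.05) = 0.1287
a^s = 2.05^6 = 74.2204
s! = 720
P = 0.1287 * 74.2204 / 720
P = 0.0133

0.0133


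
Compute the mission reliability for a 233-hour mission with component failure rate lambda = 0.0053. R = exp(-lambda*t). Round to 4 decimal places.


lambda = 0.0053
mission_time = 233
lambda * t = 0.0053 * 233 = 1.2349
R = exp(-1.2349)
R = 0.2909

0.2909


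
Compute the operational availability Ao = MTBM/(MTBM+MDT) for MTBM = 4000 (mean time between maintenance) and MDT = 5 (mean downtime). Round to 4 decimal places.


MTBM = 4000
MDT = 5
MTBM + MDT = 4005
Ao = 4000 / 4005
Ao = 0.9988

0.9988


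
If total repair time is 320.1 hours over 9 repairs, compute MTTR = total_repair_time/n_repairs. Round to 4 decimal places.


total_repair_time = 320.1
n_repairs = 9
MTTR = 320.1 / 9
MTTR = 35.5667

35.5667


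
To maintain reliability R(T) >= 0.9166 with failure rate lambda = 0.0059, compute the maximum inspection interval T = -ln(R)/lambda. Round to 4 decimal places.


R_target = 0.9166
lambda = 0.0059
-ln(0.9166) = 0.0871
T = 0.0871 / 0.0059
T = 14.76

14.76


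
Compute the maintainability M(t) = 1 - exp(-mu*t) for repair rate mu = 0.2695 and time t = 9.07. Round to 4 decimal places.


mu = 0.2695, t = 9.07
mu * t = 0.2695 * 9.07 = 2.4444
exp(-2.4444) = 0.0868
M(t) = 1 - 0.0868
M(t) = 0.9132

0.9132


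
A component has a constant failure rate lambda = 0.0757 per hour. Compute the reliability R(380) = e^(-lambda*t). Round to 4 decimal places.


lambda = 0.0757
t = 380
lambda * t = 28.766
R(t) = e^(-28.766)
R(t) = 0.0

0.0


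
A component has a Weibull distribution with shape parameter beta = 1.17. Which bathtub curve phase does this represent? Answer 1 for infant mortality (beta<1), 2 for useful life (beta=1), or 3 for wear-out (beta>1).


beta = 1.17
Compare beta to 1:
beta < 1 => infant mortality (phase 1)
beta = 1 => useful life (phase 2)
beta > 1 => wear-out (phase 3)
Since beta = 1.17, this is wear-out (increasing failure rate)
Phase = 3

3


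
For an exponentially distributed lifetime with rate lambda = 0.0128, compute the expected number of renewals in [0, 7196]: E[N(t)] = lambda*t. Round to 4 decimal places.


lambda = 0.0128
t = 7196
E[N(t)] = lambda * t
E[N(t)] = 0.0128 * 7196
E[N(t)] = 92.1088

92.1088


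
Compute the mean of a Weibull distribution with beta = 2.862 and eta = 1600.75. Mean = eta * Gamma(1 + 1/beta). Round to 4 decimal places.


beta = 2.862, eta = 1600.75
1/beta = 0.3494
1 + 1/beta = 1.3494
Gamma(1.3494) = 0.8912
Mean = 1600.75 * 0.8912
Mean = 1426.6075

1426.6075


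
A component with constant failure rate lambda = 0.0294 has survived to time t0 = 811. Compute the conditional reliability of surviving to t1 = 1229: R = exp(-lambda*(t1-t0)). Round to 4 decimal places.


lambda = 0.0294
t0 = 811, t1 = 1229
t1 - t0 = 418
lambda * (t1-t0) = 0.0294 * 418 = 12.2892
R = exp(-12.2892)
R = 0.0

0.0


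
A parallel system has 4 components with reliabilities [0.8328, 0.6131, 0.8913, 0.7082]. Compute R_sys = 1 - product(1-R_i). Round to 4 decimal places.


Components: [0.8328, 0.6131, 0.8913, 0.7082]
(1 - 0.8328) = 0.1672, running product = 0.1672
(1 - 0.6131) = 0.3869, running product = 0.0647
(1 - 0.8913) = 0.1087, running product = 0.007
(1 - 0.7082) = 0.2918, running product = 0.0021
Product of (1-R_i) = 0.0021
R_sys = 1 - 0.0021 = 0.9979

0.9979


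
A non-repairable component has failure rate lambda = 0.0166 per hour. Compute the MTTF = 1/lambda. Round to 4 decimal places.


lambda = 0.0166
MTTF = 1 / 0.0166
MTTF = 60.241

60.241


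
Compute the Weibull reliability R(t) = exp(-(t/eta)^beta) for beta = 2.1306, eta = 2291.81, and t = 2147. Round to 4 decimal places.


beta = 2.1306, eta = 2291.81, t = 2147
t/eta = 2147 / 2291.81 = 0.9368
(t/eta)^beta = 0.9368^2.1306 = 0.8702
R(t) = exp(-0.8702)
R(t) = 0.4189

0.4189


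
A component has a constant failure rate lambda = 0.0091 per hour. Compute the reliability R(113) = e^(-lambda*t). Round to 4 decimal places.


lambda = 0.0091
t = 113
lambda * t = 1.0283
R(t) = e^(-1.0283)
R(t) = 0.3576

0.3576


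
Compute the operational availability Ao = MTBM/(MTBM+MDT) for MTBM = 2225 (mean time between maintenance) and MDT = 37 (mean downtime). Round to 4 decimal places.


MTBM = 2225
MDT = 37
MTBM + MDT = 2262
Ao = 2225 / 2262
Ao = 0.9836

0.9836


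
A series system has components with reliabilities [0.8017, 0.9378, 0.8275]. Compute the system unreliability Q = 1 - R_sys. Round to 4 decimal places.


Components: [0.8017, 0.9378, 0.8275]
After component 1: product = 0.8017
After component 2: product = 0.7518
After component 3: product = 0.6221
R_sys = 0.6221
Q = 1 - 0.6221 = 0.3779

0.3779


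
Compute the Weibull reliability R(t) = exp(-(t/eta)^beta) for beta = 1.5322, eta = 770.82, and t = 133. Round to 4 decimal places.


beta = 1.5322, eta = 770.82, t = 133
t/eta = 133 / 770.82 = 0.1725
(t/eta)^beta = 0.1725^1.5322 = 0.0677
R(t) = exp(-0.0677)
R(t) = 0.9345

0.9345


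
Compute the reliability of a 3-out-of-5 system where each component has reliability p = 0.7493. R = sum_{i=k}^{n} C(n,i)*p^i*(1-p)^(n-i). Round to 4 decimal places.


k = 3, n = 5, p = 0.7493
i=3: C(5,3)=10 * 0.7493^3 * 0.2507^2 = 0.2644
i=4: C(5,4)=5 * 0.7493^4 * 0.2507^1 = 0.3951
i=5: C(5,5)=1 * 0.7493^5 * 0.2507^0 = 0.2362
R = sum of terms = 0.8957

0.8957
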